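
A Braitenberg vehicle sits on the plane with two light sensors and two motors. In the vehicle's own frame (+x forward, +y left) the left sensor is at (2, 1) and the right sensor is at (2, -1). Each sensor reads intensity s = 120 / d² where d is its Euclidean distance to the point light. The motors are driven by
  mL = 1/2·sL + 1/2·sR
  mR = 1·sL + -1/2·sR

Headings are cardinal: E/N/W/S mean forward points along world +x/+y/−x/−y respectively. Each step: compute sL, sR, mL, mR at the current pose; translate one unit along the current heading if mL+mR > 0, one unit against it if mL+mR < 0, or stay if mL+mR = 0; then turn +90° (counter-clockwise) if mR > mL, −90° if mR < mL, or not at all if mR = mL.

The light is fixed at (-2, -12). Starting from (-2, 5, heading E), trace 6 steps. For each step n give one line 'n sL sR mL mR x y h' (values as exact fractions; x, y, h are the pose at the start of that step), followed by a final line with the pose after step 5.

n=0: pose=(-2,5,E); sL=15/41, sR=6/13; mL=441/1066, mR=72/533; mL+mR=45/82 → advance +1; mR−mL=-297/1066 → turn -1·90°
n=1: pose=(-1,5,S); sL=120/229, sR=8/15; mL=1816/3435, mR=884/3435; mL+mR=180/229 → advance +1; mR−mL=-932/3435 → turn -1·90°
n=2: pose=(-1,4,W); sL=60/113, sR=12/29; mL=1548/3277, mR=1062/3277; mL+mR=90/113 → advance +1; mR−mL=-486/3277 → turn -1·90°
n=3: pose=(-2,4,N); sL=24/65, sR=24/65; mL=24/65, mR=12/65; mL+mR=36/65 → advance +1; mR−mL=-12/65 → turn -1·90°
n=4: pose=(-2,5,E); sL=15/41, sR=6/13; mL=441/1066, mR=72/533; mL+mR=45/82 → advance +1; mR−mL=-297/1066 → turn -1·90°
n=5: pose=(-1,5,S); sL=120/229, sR=8/15; mL=1816/3435, mR=884/3435; mL+mR=180/229 → advance +1; mR−mL=-932/3435 → turn -1·90°

0 15/41 6/13 441/1066 72/533 -2 5 E
1 120/229 8/15 1816/3435 884/3435 -1 5 S
2 60/113 12/29 1548/3277 1062/3277 -1 4 W
3 24/65 24/65 24/65 12/65 -2 4 N
4 15/41 6/13 441/1066 72/533 -2 5 E
5 120/229 8/15 1816/3435 884/3435 -1 5 S
final -1 4 W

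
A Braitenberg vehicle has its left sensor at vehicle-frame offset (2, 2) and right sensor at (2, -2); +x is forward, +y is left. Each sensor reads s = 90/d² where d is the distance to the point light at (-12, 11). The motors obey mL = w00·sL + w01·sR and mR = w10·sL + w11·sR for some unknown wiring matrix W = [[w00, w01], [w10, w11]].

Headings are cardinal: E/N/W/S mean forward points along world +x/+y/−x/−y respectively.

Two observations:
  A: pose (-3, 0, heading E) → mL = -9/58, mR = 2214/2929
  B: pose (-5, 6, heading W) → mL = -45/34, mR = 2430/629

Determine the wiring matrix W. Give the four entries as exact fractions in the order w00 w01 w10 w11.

obs A: pose=(-3,0,E) → sL=45/101, sR=9/29, mL=-9/58, mR=2214/2929
obs B: pose=(-5,6,W) → sL=45/37, sR=45/17, mL=-45/34, mR=2430/629
sensor matrix S = [[45/101, 9/29], [45/37, 45/17]]; det S = 1477440/1842341
solve [mL_A; mL_B] = S·[w00; w01] and [mR_A; mR_B] = S·[w10; w11]:
  w00 = 0, w01 = -1/2, w10 = 1, w11 = 1

0 -1/2 1 1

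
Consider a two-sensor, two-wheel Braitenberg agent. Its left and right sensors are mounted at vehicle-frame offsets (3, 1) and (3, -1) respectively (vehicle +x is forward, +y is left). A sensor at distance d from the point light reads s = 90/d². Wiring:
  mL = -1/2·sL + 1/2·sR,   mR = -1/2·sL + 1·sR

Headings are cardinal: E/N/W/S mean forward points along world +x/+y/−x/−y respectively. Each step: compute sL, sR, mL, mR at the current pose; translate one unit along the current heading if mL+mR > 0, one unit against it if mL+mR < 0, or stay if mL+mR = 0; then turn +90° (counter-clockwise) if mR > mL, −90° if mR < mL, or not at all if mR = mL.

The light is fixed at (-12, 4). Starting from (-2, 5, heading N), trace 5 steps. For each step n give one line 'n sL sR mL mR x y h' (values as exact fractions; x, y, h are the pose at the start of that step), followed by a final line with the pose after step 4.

0 90/97 90/137 -1800/13289 2565/13289 -2 5 N
1 9/5 45/29 -18/145 189/290 -2 6 W
2 90/101 18/13 324/1313 1233/1313 -3 6 S
3 45/74 5/8 5/592 95/296 -3 5 E
4 90/97 90/137 -1800/13289 2565/13289 -2 5 N
final -2 6 W

n=0: pose=(-2,5,N); sL=90/97, sR=90/137; mL=-1800/13289, mR=2565/13289; mL+mR=765/13289 → advance +1; mR−mL=45/137 → turn +1·90°
n=1: pose=(-2,6,W); sL=9/5, sR=45/29; mL=-18/145, mR=189/290; mL+mR=153/290 → advance +1; mR−mL=45/58 → turn +1·90°
n=2: pose=(-3,6,S); sL=90/101, sR=18/13; mL=324/1313, mR=1233/1313; mL+mR=1557/1313 → advance +1; mR−mL=9/13 → turn +1·90°
n=3: pose=(-3,5,E); sL=45/74, sR=5/8; mL=5/592, mR=95/296; mL+mR=195/592 → advance +1; mR−mL=5/16 → turn +1·90°
n=4: pose=(-2,5,N); sL=90/97, sR=90/137; mL=-1800/13289, mR=2565/13289; mL+mR=765/13289 → advance +1; mR−mL=45/137 → turn +1·90°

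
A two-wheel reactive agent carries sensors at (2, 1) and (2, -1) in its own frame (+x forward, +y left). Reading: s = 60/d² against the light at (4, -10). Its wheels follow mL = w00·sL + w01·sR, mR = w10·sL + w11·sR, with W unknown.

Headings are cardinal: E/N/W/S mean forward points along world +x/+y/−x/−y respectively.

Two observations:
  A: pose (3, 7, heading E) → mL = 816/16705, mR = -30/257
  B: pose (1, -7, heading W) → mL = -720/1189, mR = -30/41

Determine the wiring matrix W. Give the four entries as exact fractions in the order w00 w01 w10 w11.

-1 1 0 -1/2

obs A: pose=(3,7,E) → sL=12/65, sR=60/257, mL=816/16705, mR=-30/257
obs B: pose=(1,-7,W) → sL=60/29, sR=60/41, mL=-720/1189, mR=-30/41
sensor matrix S = [[12/65, 60/257], [60/29, 60/41]]; det S = -845568/3972449
solve [mL_A; mL_B] = S·[w00; w01] and [mR_A; mR_B] = S·[w10; w11]:
  w00 = -1, w01 = 1, w10 = 0, w11 = -1/2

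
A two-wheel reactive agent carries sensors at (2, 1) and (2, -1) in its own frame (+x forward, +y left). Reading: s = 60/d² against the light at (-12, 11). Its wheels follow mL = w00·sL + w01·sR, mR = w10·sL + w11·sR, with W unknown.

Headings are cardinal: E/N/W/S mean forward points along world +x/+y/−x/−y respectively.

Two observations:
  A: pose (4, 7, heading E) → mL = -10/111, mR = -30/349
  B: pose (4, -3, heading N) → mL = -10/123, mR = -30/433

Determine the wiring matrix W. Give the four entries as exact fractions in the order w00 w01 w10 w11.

obs A: pose=(4,7,E) → sL=20/111, sR=60/349, mL=-10/111, mR=-30/349
obs B: pose=(4,-3,N) → sL=20/123, sR=60/433, mL=-10/123, mR=-30/433
sensor matrix S = [[20/111, 60/349], [20/123, 60/433]]; det S = -684800/229244489
solve [mL_A; mL_B] = S·[w00; w01] and [mR_A; mR_B] = S·[w10; w11]:
  w00 = -1/2, w01 = 0, w10 = 0, w11 = -1/2

-1/2 0 0 -1/2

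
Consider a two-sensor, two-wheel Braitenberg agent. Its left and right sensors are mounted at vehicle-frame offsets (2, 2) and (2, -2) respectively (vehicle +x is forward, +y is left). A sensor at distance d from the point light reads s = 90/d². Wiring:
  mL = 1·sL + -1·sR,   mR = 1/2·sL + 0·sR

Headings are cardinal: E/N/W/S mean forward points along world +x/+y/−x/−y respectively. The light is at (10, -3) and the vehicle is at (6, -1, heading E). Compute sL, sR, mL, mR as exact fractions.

left sensor world pos  = (8, 1); dL² = 20
right sensor world pos = (8, -3); dR² = 4
sL = 90/20 = 9/2
sR = 90/4 = 45/2
mL = 1·sL + -1·sR = -18
mR = 1/2·sL + 0·sR = 9/4

9/2 45/2 -18 9/4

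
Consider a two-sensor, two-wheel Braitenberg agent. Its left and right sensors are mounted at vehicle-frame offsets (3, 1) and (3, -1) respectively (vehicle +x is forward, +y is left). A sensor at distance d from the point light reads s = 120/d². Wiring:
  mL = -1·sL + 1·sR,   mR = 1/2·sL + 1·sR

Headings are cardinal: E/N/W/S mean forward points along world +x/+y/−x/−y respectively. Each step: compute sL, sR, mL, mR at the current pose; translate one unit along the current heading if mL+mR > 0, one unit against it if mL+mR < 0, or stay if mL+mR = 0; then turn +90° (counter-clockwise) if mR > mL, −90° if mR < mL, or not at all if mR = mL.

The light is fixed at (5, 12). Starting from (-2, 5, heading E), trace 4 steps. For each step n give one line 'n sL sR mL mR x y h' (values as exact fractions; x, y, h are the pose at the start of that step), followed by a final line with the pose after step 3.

0 30/13 3/2 -21/26 69/26 -2 5 E
1 24/13 120/41 576/533 2052/533 -1 5 N
2 12/13 60/53 144/689 1098/689 -1 6 W
3 40/39 24/29 -224/1131 1516/1131 -2 6 S
final -2 5 E

n=0: pose=(-2,5,E); sL=30/13, sR=3/2; mL=-21/26, mR=69/26; mL+mR=24/13 → advance +1; mR−mL=45/13 → turn +1·90°
n=1: pose=(-1,5,N); sL=24/13, sR=120/41; mL=576/533, mR=2052/533; mL+mR=2628/533 → advance +1; mR−mL=36/13 → turn +1·90°
n=2: pose=(-1,6,W); sL=12/13, sR=60/53; mL=144/689, mR=1098/689; mL+mR=1242/689 → advance +1; mR−mL=18/13 → turn +1·90°
n=3: pose=(-2,6,S); sL=40/39, sR=24/29; mL=-224/1131, mR=1516/1131; mL+mR=1292/1131 → advance +1; mR−mL=20/13 → turn +1·90°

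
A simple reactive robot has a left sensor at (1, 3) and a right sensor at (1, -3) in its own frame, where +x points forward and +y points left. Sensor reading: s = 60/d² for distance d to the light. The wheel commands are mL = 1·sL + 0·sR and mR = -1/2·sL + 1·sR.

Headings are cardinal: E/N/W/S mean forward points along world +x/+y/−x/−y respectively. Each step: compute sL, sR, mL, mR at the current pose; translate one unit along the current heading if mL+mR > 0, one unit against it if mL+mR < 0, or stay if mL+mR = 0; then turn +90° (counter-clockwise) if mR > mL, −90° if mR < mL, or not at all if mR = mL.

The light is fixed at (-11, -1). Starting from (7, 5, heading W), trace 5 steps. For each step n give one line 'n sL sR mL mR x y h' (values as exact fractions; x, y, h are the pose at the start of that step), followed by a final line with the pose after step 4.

0 30/149 6/37 30/149 339/5513 7 5 W
1 12/49 60/449 12/49 246/22001 6 5 N
2 15/106 3/17 15/106 381/3604 6 6 E
3 20/159 20/87 20/159 770/4611 7 6 S
4 30/221 6/37 30/221 771/8177 7 5 E
final 8 5 S

n=0: pose=(7,5,W); sL=30/149, sR=6/37; mL=30/149, mR=339/5513; mL+mR=1449/5513 → advance +1; mR−mL=-771/5513 → turn -1·90°
n=1: pose=(6,5,N); sL=12/49, sR=60/449; mL=12/49, mR=246/22001; mL+mR=5634/22001 → advance +1; mR−mL=-5142/22001 → turn -1·90°
n=2: pose=(6,6,E); sL=15/106, sR=3/17; mL=15/106, mR=381/3604; mL+mR=891/3604 → advance +1; mR−mL=-129/3604 → turn -1·90°
n=3: pose=(7,6,S); sL=20/159, sR=20/87; mL=20/159, mR=770/4611; mL+mR=450/1537 → advance +1; mR−mL=190/4611 → turn +1·90°
n=4: pose=(7,5,E); sL=30/221, sR=6/37; mL=30/221, mR=771/8177; mL+mR=1881/8177 → advance +1; mR−mL=-339/8177 → turn -1·90°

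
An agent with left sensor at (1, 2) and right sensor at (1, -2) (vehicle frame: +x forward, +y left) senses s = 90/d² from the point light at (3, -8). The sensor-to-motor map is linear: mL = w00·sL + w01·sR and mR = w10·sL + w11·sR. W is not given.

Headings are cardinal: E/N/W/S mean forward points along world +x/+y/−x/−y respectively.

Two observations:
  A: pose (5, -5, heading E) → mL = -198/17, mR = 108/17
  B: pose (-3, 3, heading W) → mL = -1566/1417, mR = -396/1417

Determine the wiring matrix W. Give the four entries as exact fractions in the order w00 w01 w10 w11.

obs A: pose=(5,-5,E) → sL=45/17, sR=9, mL=-198/17, mR=108/17
obs B: pose=(-3,3,W) → sL=9/13, sR=45/109, mL=-1566/1417, mR=-396/1417
sensor matrix S = [[45/17, 9], [9/13, 45/109]]; det S = -123768/24089
solve [mL_A; mL_B] = S·[w00; w01] and [mR_A; mR_B] = S·[w10; w11]:
  w00 = -1, w01 = -1, w10 = -1, w11 = 1

-1 -1 -1 1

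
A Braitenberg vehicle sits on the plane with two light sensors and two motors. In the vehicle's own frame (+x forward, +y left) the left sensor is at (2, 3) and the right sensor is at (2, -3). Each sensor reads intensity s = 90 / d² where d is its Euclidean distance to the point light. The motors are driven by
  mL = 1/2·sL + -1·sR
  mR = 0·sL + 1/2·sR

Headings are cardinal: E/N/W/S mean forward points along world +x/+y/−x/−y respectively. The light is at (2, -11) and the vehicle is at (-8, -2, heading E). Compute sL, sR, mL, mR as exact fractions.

left sensor world pos  = (-6, 1); dL² = 208
right sensor world pos = (-6, -5); dR² = 100
sL = 90/208 = 45/104
sR = 90/100 = 9/10
mL = 1/2·sL + -1·sR = -711/1040
mR = 0·sL + 1/2·sR = 9/20

45/104 9/10 -711/1040 9/20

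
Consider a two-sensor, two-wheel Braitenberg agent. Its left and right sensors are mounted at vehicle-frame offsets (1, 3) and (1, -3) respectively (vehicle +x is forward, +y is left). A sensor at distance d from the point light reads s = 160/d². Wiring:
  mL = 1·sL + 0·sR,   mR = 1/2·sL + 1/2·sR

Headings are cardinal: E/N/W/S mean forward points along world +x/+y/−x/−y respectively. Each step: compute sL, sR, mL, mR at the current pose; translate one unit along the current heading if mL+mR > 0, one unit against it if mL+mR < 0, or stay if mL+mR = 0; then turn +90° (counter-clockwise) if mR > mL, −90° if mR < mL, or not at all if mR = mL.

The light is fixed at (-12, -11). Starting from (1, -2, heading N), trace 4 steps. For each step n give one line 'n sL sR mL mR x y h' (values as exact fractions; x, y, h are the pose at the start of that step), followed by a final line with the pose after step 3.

0 4/5 40/89 4/5 278/445 1 -2 N
1 32/73 32/49 32/73 1952/3577 1 -1 E
2 80/121 16/41 80/121 2608/4961 2 -1 N
3 160/421 160/289 160/421 56800/121669 2 0 E
final 3 0 N

n=0: pose=(1,-2,N); sL=4/5, sR=40/89; mL=4/5, mR=278/445; mL+mR=634/445 → advance +1; mR−mL=-78/445 → turn -1·90°
n=1: pose=(1,-1,E); sL=32/73, sR=32/49; mL=32/73, mR=1952/3577; mL+mR=3520/3577 → advance +1; mR−mL=384/3577 → turn +1·90°
n=2: pose=(2,-1,N); sL=80/121, sR=16/41; mL=80/121, mR=2608/4961; mL+mR=5888/4961 → advance +1; mR−mL=-672/4961 → turn -1·90°
n=3: pose=(2,0,E); sL=160/421, sR=160/289; mL=160/421, mR=56800/121669; mL+mR=103040/121669 → advance +1; mR−mL=10560/121669 → turn +1·90°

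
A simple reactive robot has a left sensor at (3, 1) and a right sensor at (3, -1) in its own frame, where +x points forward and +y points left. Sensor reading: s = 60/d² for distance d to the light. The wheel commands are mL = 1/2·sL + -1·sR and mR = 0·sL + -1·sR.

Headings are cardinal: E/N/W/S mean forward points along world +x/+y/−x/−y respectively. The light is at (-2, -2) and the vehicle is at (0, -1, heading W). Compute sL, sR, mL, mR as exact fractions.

60 12 18 -12

left sensor world pos  = (-3, -2); dL² = 1
right sensor world pos = (-3, 0); dR² = 5
sL = 60/1 = 60
sR = 60/5 = 12
mL = 1/2·sL + -1·sR = 18
mR = 0·sL + -1·sR = -12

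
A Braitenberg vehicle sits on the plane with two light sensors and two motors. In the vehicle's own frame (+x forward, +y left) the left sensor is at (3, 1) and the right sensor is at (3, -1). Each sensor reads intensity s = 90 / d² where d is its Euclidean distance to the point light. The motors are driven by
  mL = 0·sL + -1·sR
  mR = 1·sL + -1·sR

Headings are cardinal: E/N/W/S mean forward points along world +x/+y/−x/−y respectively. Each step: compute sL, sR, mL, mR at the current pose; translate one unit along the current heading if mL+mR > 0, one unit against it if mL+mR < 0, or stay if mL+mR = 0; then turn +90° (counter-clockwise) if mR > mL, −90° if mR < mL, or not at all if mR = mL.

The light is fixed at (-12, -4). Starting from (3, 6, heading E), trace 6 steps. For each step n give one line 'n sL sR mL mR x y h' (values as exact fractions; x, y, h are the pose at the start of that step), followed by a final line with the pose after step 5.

0 18/89 2/9 -2/9 -16/801 3 6 E
1 45/169 45/197 -45/197 1260/33293 2 6 N
2 18/37 90/221 -90/221 648/8177 2 5 W
3 45/146 45/116 -45/116 -675/8468 3 5 S
4 18/89 2/9 -2/9 -16/801 3 6 E
5 45/169 45/197 -45/197 1260/33293 2 6 N
final 2 5 W

n=0: pose=(3,6,E); sL=18/89, sR=2/9; mL=-2/9, mR=-16/801; mL+mR=-194/801 → advance -1; mR−mL=18/89 → turn +1·90°
n=1: pose=(2,6,N); sL=45/169, sR=45/197; mL=-45/197, mR=1260/33293; mL+mR=-6345/33293 → advance -1; mR−mL=45/169 → turn +1·90°
n=2: pose=(2,5,W); sL=18/37, sR=90/221; mL=-90/221, mR=648/8177; mL+mR=-2682/8177 → advance -1; mR−mL=18/37 → turn +1·90°
n=3: pose=(3,5,S); sL=45/146, sR=45/116; mL=-45/116, mR=-675/8468; mL+mR=-990/2117 → advance -1; mR−mL=45/146 → turn +1·90°
n=4: pose=(3,6,E); sL=18/89, sR=2/9; mL=-2/9, mR=-16/801; mL+mR=-194/801 → advance -1; mR−mL=18/89 → turn +1·90°
n=5: pose=(2,6,N); sL=45/169, sR=45/197; mL=-45/197, mR=1260/33293; mL+mR=-6345/33293 → advance -1; mR−mL=45/169 → turn +1·90°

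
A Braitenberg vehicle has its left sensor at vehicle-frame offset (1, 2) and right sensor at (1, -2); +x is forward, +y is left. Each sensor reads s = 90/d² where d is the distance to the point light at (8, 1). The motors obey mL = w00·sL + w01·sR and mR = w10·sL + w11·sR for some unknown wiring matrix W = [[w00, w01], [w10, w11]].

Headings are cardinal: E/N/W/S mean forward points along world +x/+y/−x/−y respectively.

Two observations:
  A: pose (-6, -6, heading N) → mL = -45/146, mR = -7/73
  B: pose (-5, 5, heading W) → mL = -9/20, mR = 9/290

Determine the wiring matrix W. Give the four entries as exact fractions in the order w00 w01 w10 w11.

obs A: pose=(-6,-6,N) → sL=45/146, sR=1/2, mL=-45/146, mR=-7/73
obs B: pose=(-5,5,W) → sL=9/20, sR=45/116, mL=-9/20, mR=9/290
sensor matrix S = [[45/146, 1/2], [9/20, 45/116]]; det S = -1116/10585
solve [mL_A; mL_B] = S·[w00; w01] and [mR_A; mR_B] = S·[w10; w11]:
  w00 = -1, w01 = 0, w10 = 1/2, w11 = -1/2

-1 0 1/2 -1/2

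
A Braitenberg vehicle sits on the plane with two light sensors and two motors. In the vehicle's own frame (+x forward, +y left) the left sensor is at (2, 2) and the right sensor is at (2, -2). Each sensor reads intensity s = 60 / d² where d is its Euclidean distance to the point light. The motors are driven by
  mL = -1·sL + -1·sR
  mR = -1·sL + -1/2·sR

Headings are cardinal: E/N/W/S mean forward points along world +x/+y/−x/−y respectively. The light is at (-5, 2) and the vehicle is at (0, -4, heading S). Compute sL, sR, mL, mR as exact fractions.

left sensor world pos  = (2, -6); dL² = 113
right sensor world pos = (-2, -6); dR² = 73
sL = 60/113 = 60/113
sR = 60/73 = 60/73
mL = -1·sL + -1·sR = -11160/8249
mR = -1·sL + -1/2·sR = -7770/8249

60/113 60/73 -11160/8249 -7770/8249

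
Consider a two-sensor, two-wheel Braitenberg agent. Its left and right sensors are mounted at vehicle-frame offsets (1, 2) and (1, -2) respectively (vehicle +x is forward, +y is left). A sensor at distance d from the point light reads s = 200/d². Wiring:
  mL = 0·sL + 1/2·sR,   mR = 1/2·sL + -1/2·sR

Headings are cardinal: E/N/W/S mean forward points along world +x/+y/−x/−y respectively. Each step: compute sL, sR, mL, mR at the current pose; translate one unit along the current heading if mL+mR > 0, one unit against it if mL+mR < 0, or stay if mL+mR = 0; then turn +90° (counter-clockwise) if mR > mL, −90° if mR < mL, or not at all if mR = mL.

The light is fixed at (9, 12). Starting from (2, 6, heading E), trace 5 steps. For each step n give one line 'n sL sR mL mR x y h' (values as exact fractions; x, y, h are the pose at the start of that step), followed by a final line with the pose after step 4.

0 50/13 2 1 12/13 2 6 E
1 40/13 200/113 100/113 960/1469 3 6 S
2 20/13 100/37 50/37 -280/481 3 5 W
3 200/117 200/61 100/61 -5600/7137 2 5 N
4 50/13 2 1 12/13 2 6 E
final 3 6 S

n=0: pose=(2,6,E); sL=50/13, sR=2; mL=1, mR=12/13; mL+mR=25/13 → advance +1; mR−mL=-1/13 → turn -1·90°
n=1: pose=(3,6,S); sL=40/13, sR=200/113; mL=100/113, mR=960/1469; mL+mR=20/13 → advance +1; mR−mL=-340/1469 → turn -1·90°
n=2: pose=(3,5,W); sL=20/13, sR=100/37; mL=50/37, mR=-280/481; mL+mR=10/13 → advance +1; mR−mL=-930/481 → turn -1·90°
n=3: pose=(2,5,N); sL=200/117, sR=200/61; mL=100/61, mR=-5600/7137; mL+mR=100/117 → advance +1; mR−mL=-17300/7137 → turn -1·90°
n=4: pose=(2,6,E); sL=50/13, sR=2; mL=1, mR=12/13; mL+mR=25/13 → advance +1; mR−mL=-1/13 → turn -1·90°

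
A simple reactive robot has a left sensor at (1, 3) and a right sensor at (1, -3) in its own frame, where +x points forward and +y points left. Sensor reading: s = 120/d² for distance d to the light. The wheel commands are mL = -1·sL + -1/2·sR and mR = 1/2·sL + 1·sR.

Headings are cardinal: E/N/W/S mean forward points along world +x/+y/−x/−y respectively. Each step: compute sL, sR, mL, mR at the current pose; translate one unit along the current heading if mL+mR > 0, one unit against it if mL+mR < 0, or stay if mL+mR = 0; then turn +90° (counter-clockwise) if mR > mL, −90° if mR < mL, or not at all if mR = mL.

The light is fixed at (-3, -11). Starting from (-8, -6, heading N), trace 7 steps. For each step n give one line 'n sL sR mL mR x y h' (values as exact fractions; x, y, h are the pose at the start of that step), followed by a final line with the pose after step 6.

n=0: pose=(-8,-6,N); sL=6/5, sR=3; mL=-27/10, mR=18/5; mL+mR=9/10 → advance +1; mR−mL=63/10 → turn +1·90°
n=1: pose=(-8,-5,W); sL=8/3, sR=40/39; mL=-124/39, mR=92/39; mL+mR=-32/39 → advance -1; mR−mL=72/13 → turn +1·90°
n=2: pose=(-7,-5,S); sL=60/13, sR=60/37; mL=-2610/481, mR=1890/481; mL+mR=-720/481 → advance -1; mR−mL=4500/481 → turn +1·90°
n=3: pose=(-7,-4,E); sL=120/109, sR=24/5; mL=-1908/545, mR=2916/545; mL+mR=1008/545 → advance +1; mR−mL=4824/545 → turn +1·90°
n=4: pose=(-6,-4,N); sL=6/5, sR=15/8; mL=-171/80, mR=99/40; mL+mR=27/80 → advance +1; mR−mL=369/80 → turn +1·90°
n=5: pose=(-6,-3,W); sL=120/41, sR=120/137; mL=-18900/5617, mR=13140/5617; mL+mR=-5760/5617 → advance -1; mR−mL=32040/5617 → turn +1·90°
n=6: pose=(-5,-3,S); sL=12/5, sR=60/37; mL=-594/185, mR=522/185; mL+mR=-72/185 → advance -1; mR−mL=1116/185 → turn +1·90°

0 6/5 3 -27/10 18/5 -8 -6 N
1 8/3 40/39 -124/39 92/39 -8 -5 W
2 60/13 60/37 -2610/481 1890/481 -7 -5 S
3 120/109 24/5 -1908/545 2916/545 -7 -4 E
4 6/5 15/8 -171/80 99/40 -6 -4 N
5 120/41 120/137 -18900/5617 13140/5617 -6 -3 W
6 12/5 60/37 -594/185 522/185 -5 -3 S
final -5 -2 E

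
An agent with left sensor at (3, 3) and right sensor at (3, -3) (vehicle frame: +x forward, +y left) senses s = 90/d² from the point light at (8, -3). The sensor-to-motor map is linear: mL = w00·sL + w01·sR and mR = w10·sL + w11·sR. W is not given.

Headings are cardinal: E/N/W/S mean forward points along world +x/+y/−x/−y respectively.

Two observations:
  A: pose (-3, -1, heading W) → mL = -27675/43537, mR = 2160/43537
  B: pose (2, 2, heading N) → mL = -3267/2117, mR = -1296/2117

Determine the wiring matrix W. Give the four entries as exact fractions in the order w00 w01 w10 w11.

-1/2 -1 1 -1

obs A: pose=(-3,-1,W) → sL=90/197, sR=90/221, mL=-27675/43537, mR=2160/43537
obs B: pose=(2,2,N) → sL=18/29, sR=90/73, mL=-3267/2117, mR=-1296/2117
sensor matrix S = [[90/197, 90/221], [18/29, 90/73]]; det S = 28615680/92167829
solve [mL_A; mL_B] = S·[w00; w01] and [mR_A; mR_B] = S·[w10; w11]:
  w00 = -1/2, w01 = -1, w10 = 1, w11 = -1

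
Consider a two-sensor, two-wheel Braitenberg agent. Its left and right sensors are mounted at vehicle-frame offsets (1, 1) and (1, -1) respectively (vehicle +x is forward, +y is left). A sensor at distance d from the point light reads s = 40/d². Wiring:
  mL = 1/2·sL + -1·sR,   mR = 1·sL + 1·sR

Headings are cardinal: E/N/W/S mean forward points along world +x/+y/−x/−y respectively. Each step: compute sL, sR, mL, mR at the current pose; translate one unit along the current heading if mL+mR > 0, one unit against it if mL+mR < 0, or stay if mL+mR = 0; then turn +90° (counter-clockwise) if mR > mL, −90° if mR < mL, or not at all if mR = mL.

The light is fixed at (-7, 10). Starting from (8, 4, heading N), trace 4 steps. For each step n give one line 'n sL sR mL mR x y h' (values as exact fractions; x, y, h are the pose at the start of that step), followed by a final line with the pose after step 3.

0 40/221 40/281 -3220/62101 20080/62101 8 4 N
1 5/29 10/53 -315/3074 555/1537 8 5 W
2 40/261 8/41 -1268/10701 3728/10701 7 5 S
3 4/25 20/137 -226/3425 1048/3425 7 4 E
final 8 4 N

n=0: pose=(8,4,N); sL=40/221, sR=40/281; mL=-3220/62101, mR=20080/62101; mL+mR=60/221 → advance +1; mR−mL=23300/62101 → turn +1·90°
n=1: pose=(8,5,W); sL=5/29, sR=10/53; mL=-315/3074, mR=555/1537; mL+mR=15/58 → advance +1; mR−mL=1425/3074 → turn +1·90°
n=2: pose=(7,5,S); sL=40/261, sR=8/41; mL=-1268/10701, mR=3728/10701; mL+mR=20/87 → advance +1; mR−mL=4996/10701 → turn +1·90°
n=3: pose=(7,4,E); sL=4/25, sR=20/137; mL=-226/3425, mR=1048/3425; mL+mR=6/25 → advance +1; mR−mL=1274/3425 → turn +1·90°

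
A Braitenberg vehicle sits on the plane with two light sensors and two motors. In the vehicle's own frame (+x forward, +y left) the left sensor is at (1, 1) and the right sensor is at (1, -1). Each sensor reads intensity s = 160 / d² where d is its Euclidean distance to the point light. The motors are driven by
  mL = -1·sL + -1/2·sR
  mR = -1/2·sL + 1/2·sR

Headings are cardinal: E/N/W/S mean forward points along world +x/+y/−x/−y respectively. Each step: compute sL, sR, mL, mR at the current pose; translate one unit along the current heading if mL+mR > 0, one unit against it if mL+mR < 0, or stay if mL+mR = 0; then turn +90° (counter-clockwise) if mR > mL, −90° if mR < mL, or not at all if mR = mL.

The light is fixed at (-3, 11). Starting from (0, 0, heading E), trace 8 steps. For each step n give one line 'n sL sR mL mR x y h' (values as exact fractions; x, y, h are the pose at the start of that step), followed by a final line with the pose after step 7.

n=0: pose=(0,0,E); sL=40/29, sR=1; mL=-109/58, mR=-11/58; mL+mR=-60/29 → advance -1; mR−mL=49/29 → turn +1·90°
n=1: pose=(-1,0,N); sL=160/101, sR=160/109; mL=-25520/11009, mR=-640/11009; mL+mR=-240/101 → advance -1; mR−mL=24880/11009 → turn +1·90°
n=2: pose=(-1,-1,W); sL=16/17, sR=80/61; mL=-1656/1037, mR=192/1037; mL+mR=-24/17 → advance -1; mR−mL=1848/1037 → turn +1·90°
n=3: pose=(0,-1,S); sL=32/37, sR=160/173; mL=-8496/6401, mR=192/6401; mL+mR=-48/37 → advance -1; mR−mL=8688/6401 → turn +1·90°
n=4: pose=(0,0,E); sL=40/29, sR=1; mL=-109/58, mR=-11/58; mL+mR=-60/29 → advance -1; mR−mL=49/29 → turn +1·90°
n=5: pose=(-1,0,N); sL=160/101, sR=160/109; mL=-25520/11009, mR=-640/11009; mL+mR=-240/101 → advance -1; mR−mL=24880/11009 → turn +1·90°
n=6: pose=(-1,-1,W); sL=16/17, sR=80/61; mL=-1656/1037, mR=192/1037; mL+mR=-24/17 → advance -1; mR−mL=1848/1037 → turn +1·90°
n=7: pose=(0,-1,S); sL=32/37, sR=160/173; mL=-8496/6401, mR=192/6401; mL+mR=-48/37 → advance -1; mR−mL=8688/6401 → turn +1·90°

0 40/29 1 -109/58 -11/58 0 0 E
1 160/101 160/109 -25520/11009 -640/11009 -1 0 N
2 16/17 80/61 -1656/1037 192/1037 -1 -1 W
3 32/37 160/173 -8496/6401 192/6401 0 -1 S
4 40/29 1 -109/58 -11/58 0 0 E
5 160/101 160/109 -25520/11009 -640/11009 -1 0 N
6 16/17 80/61 -1656/1037 192/1037 -1 -1 W
7 32/37 160/173 -8496/6401 192/6401 0 -1 S
final 0 0 E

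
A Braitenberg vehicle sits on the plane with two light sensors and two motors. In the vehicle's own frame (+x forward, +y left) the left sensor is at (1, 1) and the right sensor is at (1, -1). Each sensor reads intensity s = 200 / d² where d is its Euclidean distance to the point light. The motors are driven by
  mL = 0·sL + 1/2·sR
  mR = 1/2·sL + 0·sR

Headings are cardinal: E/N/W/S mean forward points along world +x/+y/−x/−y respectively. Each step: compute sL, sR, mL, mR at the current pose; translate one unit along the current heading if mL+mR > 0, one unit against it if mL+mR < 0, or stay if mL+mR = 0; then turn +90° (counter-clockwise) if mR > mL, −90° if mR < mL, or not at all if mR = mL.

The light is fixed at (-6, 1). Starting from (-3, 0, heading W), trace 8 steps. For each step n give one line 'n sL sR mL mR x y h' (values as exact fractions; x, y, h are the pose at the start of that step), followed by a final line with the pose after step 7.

n=0: pose=(-3,0,W); sL=25, sR=50; mL=25, mR=25/2; mL+mR=75/2 → advance +1; mR−mL=-25/2 → turn -1·90°
n=1: pose=(-4,0,N); sL=200, sR=200/9; mL=100/9, mR=100; mL+mR=1000/9 → advance +1; mR−mL=800/9 → turn +1·90°
n=2: pose=(-4,1,W); sL=100, sR=100; mL=50, mR=50; mL+mR=100 → advance +1; mR−mL=0 → turn +0·90°
n=3: pose=(-5,1,W); sL=200, sR=200; mL=100, mR=100; mL+mR=200 → advance +1; mR−mL=0 → turn +0·90°
n=4: pose=(-6,1,W); sL=100, sR=100; mL=50, mR=50; mL+mR=100 → advance +1; mR−mL=0 → turn +0·90°
n=5: pose=(-7,1,W); sL=40, sR=40; mL=20, mR=20; mL+mR=40 → advance +1; mR−mL=0 → turn +0·90°
n=6: pose=(-8,1,W); sL=20, sR=20; mL=10, mR=10; mL+mR=20 → advance +1; mR−mL=0 → turn +0·90°
n=7: pose=(-9,1,W); sL=200/17, sR=200/17; mL=100/17, mR=100/17; mL+mR=200/17 → advance +1; mR−mL=0 → turn +0·90°

0 25 50 25 25/2 -3 0 W
1 200 200/9 100/9 100 -4 0 N
2 100 100 50 50 -4 1 W
3 200 200 100 100 -5 1 W
4 100 100 50 50 -6 1 W
5 40 40 20 20 -7 1 W
6 20 20 10 10 -8 1 W
7 200/17 200/17 100/17 100/17 -9 1 W
final -10 1 W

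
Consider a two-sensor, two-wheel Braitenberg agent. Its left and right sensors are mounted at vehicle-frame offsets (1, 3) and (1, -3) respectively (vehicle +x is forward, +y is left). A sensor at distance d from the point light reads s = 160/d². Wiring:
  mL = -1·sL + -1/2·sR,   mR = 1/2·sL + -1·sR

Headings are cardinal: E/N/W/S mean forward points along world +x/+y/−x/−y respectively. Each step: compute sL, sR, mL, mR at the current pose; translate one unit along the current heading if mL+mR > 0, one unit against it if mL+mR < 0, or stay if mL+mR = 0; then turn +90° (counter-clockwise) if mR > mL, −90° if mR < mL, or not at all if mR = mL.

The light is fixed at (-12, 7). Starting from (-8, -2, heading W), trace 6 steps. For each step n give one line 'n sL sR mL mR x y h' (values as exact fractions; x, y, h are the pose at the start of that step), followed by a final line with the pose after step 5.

0 160/153 32/9 -48/17 -464/153 -8 -2 W
1 40/17 5/4 -405/136 -5/68 -7 -2 N
2 32/37 32/13 -1008/481 -976/481 -7 -3 W
3 80/101 16/13 -1848/1313 -1096/1313 -6 -3 S
4 32/17 160/193 -7536/3281 368/3281 -6 -2 E
5 40/17 5/4 -405/136 -5/68 -7 -2 N
final -7 -3 W

n=0: pose=(-8,-2,W); sL=160/153, sR=32/9; mL=-48/17, mR=-464/153; mL+mR=-896/153 → advance -1; mR−mL=-32/153 → turn -1·90°
n=1: pose=(-7,-2,N); sL=40/17, sR=5/4; mL=-405/136, mR=-5/68; mL+mR=-415/136 → advance -1; mR−mL=395/136 → turn +1·90°
n=2: pose=(-7,-3,W); sL=32/37, sR=32/13; mL=-1008/481, mR=-976/481; mL+mR=-1984/481 → advance -1; mR−mL=32/481 → turn +1·90°
n=3: pose=(-6,-3,S); sL=80/101, sR=16/13; mL=-1848/1313, mR=-1096/1313; mL+mR=-2944/1313 → advance -1; mR−mL=752/1313 → turn +1·90°
n=4: pose=(-6,-2,E); sL=32/17, sR=160/193; mL=-7536/3281, mR=368/3281; mL+mR=-7168/3281 → advance -1; mR−mL=7904/3281 → turn +1·90°
n=5: pose=(-7,-2,N); sL=40/17, sR=5/4; mL=-405/136, mR=-5/68; mL+mR=-415/136 → advance -1; mR−mL=395/136 → turn +1·90°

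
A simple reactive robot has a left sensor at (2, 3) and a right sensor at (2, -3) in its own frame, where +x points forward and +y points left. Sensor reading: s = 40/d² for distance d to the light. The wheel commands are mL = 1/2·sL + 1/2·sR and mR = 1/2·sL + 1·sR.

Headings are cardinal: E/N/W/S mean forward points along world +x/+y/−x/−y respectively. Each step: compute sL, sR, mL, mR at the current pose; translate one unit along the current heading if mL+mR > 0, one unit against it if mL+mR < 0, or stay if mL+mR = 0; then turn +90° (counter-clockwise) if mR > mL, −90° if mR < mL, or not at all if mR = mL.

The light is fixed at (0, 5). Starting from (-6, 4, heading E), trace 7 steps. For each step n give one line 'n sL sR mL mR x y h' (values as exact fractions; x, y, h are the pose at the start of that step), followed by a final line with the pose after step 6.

0 2 5/4 13/8 9/4 -6 4 E
1 8/13 8 56/13 108/13 -5 4 N
2 20/29 20/29 20/29 30/29 -5 5 W
3 40/13 8/17 392/221 444/221 -6 5 S
4 2 5/4 13/8 9/4 -6 4 E
5 8/13 8 56/13 108/13 -5 4 N
6 20/29 20/29 20/29 30/29 -5 5 W
final -6 5 S

n=0: pose=(-6,4,E); sL=2, sR=5/4; mL=13/8, mR=9/4; mL+mR=31/8 → advance +1; mR−mL=5/8 → turn +1·90°
n=1: pose=(-5,4,N); sL=8/13, sR=8; mL=56/13, mR=108/13; mL+mR=164/13 → advance +1; mR−mL=4 → turn +1·90°
n=2: pose=(-5,5,W); sL=20/29, sR=20/29; mL=20/29, mR=30/29; mL+mR=50/29 → advance +1; mR−mL=10/29 → turn +1·90°
n=3: pose=(-6,5,S); sL=40/13, sR=8/17; mL=392/221, mR=444/221; mL+mR=836/221 → advance +1; mR−mL=4/17 → turn +1·90°
n=4: pose=(-6,4,E); sL=2, sR=5/4; mL=13/8, mR=9/4; mL+mR=31/8 → advance +1; mR−mL=5/8 → turn +1·90°
n=5: pose=(-5,4,N); sL=8/13, sR=8; mL=56/13, mR=108/13; mL+mR=164/13 → advance +1; mR−mL=4 → turn +1·90°
n=6: pose=(-5,5,W); sL=20/29, sR=20/29; mL=20/29, mR=30/29; mL+mR=50/29 → advance +1; mR−mL=10/29 → turn +1·90°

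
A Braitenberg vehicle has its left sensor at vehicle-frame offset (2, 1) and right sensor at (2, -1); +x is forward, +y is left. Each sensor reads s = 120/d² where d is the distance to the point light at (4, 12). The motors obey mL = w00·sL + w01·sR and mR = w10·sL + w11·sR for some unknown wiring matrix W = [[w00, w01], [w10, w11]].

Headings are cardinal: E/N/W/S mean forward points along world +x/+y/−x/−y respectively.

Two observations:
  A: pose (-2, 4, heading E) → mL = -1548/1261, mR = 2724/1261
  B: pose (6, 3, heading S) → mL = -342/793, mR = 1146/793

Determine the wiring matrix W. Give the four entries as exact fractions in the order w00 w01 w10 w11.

obs A: pose=(-2,4,E) → sL=24/13, sR=120/97, mL=-1548/1261, mR=2724/1261
obs B: pose=(6,3,S) → sL=12/13, sR=60/61, mL=-342/793, mR=1146/793
sensor matrix S = [[24/13, 120/97], [12/13, 60/61]]; det S = 51840/76921
solve [mL_A; mL_B] = S·[w00; w01] and [mR_A; mR_B] = S·[w10; w11]:
  w00 = -1, w01 = 1/2, w10 = 1/2, w11 = 1

-1 1/2 1/2 1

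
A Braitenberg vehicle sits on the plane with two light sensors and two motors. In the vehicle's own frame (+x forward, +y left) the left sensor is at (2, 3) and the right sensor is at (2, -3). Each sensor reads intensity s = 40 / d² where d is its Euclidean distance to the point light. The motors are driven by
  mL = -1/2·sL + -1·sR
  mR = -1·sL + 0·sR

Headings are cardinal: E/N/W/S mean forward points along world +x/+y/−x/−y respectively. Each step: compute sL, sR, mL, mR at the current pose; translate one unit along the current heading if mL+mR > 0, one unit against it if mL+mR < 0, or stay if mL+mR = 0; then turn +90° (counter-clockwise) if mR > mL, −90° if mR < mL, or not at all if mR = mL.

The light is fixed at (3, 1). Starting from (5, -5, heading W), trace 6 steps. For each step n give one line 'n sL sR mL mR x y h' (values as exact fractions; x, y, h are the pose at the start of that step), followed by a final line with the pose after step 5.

n=0: pose=(5,-5,W); sL=40/81, sR=40/9; mL=-380/81, mR=-40/81; mL+mR=-140/27 → advance -1; mR−mL=340/81 → turn +1·90°
n=1: pose=(6,-5,S); sL=2/5, sR=5/8; mL=-33/40, mR=-2/5; mL+mR=-49/40 → advance -1; mR−mL=17/40 → turn +1·90°
n=2: pose=(6,-4,E); sL=40/29, sR=40/89; mL=-2940/2581, mR=-40/29; mL+mR=-6500/2581 → advance -1; mR−mL=-620/2581 → turn -1·90°
n=3: pose=(5,-4,S); sL=20/37, sR=4/5; mL=-198/185, mR=-20/37; mL+mR=-298/185 → advance -1; mR−mL=98/185 → turn +1·90°
n=4: pose=(5,-3,E); sL=40/17, sR=8/13; mL=-396/221, mR=-40/17; mL+mR=-916/221 → advance -1; mR−mL=-124/221 → turn -1·90°
n=5: pose=(4,-3,S); sL=10/13, sR=1; mL=-18/13, mR=-10/13; mL+mR=-28/13 → advance -1; mR−mL=8/13 → turn +1·90°

0 40/81 40/9 -380/81 -40/81 5 -5 W
1 2/5 5/8 -33/40 -2/5 6 -5 S
2 40/29 40/89 -2940/2581 -40/29 6 -4 E
3 20/37 4/5 -198/185 -20/37 5 -4 S
4 40/17 8/13 -396/221 -40/17 5 -3 E
5 10/13 1 -18/13 -10/13 4 -3 S
final 4 -2 E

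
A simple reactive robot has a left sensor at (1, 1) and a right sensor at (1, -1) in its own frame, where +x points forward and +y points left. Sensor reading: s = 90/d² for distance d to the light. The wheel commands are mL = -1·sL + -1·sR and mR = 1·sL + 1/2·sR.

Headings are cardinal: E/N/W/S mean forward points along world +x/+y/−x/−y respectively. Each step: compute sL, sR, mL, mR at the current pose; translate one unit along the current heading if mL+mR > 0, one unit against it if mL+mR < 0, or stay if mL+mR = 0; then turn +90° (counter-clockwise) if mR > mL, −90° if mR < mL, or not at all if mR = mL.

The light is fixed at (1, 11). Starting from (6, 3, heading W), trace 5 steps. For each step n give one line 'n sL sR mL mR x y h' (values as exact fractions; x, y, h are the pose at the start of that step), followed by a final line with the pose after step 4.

n=0: pose=(6,3,W); sL=90/97, sR=18/13; mL=-2916/1261, mR=2043/1261; mL+mR=-9/13 → advance -1; mR−mL=4959/1261 → turn +1·90°
n=1: pose=(7,3,S); sL=9/13, sR=45/53; mL=-1062/689, mR=1539/1378; mL+mR=-45/106 → advance -1; mR−mL=3663/1378 → turn +1·90°
n=2: pose=(7,4,E); sL=18/17, sR=90/113; mL=-3564/1921, mR=2799/1921; mL+mR=-45/113 → advance -1; mR−mL=6363/1921 → turn +1·90°
n=3: pose=(6,4,N); sL=45/26, sR=5/4; mL=-155/52, mR=245/104; mL+mR=-5/8 → advance -1; mR−mL=555/104 → turn +1·90°
n=4: pose=(6,3,W); sL=90/97, sR=18/13; mL=-2916/1261, mR=2043/1261; mL+mR=-9/13 → advance -1; mR−mL=4959/1261 → turn +1·90°

0 90/97 18/13 -2916/1261 2043/1261 6 3 W
1 9/13 45/53 -1062/689 1539/1378 7 3 S
2 18/17 90/113 -3564/1921 2799/1921 7 4 E
3 45/26 5/4 -155/52 245/104 6 4 N
4 90/97 18/13 -2916/1261 2043/1261 6 3 W
final 7 3 S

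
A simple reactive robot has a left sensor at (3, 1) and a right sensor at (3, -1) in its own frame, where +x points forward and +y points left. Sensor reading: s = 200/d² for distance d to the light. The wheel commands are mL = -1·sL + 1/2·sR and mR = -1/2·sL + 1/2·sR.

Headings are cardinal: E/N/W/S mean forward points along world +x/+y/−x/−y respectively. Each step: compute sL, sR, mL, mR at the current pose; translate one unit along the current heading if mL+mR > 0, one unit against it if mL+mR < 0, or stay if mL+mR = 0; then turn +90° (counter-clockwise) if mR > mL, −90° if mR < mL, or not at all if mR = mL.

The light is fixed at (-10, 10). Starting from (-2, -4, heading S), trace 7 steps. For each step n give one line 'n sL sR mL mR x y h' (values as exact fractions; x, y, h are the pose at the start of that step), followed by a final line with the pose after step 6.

n=0: pose=(-2,-4,S); sL=20/37, sR=100/169; mL=-1530/6253, mR=160/6253; mL+mR=-1370/6253 → advance -1; mR−mL=10/37 → turn +1·90°
n=1: pose=(-2,-3,E); sL=40/53, sR=200/317; mL=-7380/16801, mR=-1040/16801; mL+mR=-8420/16801 → advance -1; mR−mL=20/53 → turn +1·90°
n=2: pose=(-3,-3,N); sL=25/17, sR=50/41; mL=-600/697, mR=-175/1394; mL+mR=-1375/1394 → advance -1; mR−mL=25/34 → turn +1·90°
n=3: pose=(-3,-4,W); sL=200/241, sR=40/37; mL=-2580/8917, mR=1120/8917; mL+mR=-1460/8917 → advance -1; mR−mL=100/241 → turn +1·90°
n=4: pose=(-2,-4,S); sL=20/37, sR=100/169; mL=-1530/6253, mR=160/6253; mL+mR=-1370/6253 → advance -1; mR−mL=10/37 → turn +1·90°
n=5: pose=(-2,-3,E); sL=40/53, sR=200/317; mL=-7380/16801, mR=-1040/16801; mL+mR=-8420/16801 → advance -1; mR−mL=20/53 → turn +1·90°
n=6: pose=(-3,-3,N); sL=25/17, sR=50/41; mL=-600/697, mR=-175/1394; mL+mR=-1375/1394 → advance -1; mR−mL=25/34 → turn +1·90°

0 20/37 100/169 -1530/6253 160/6253 -2 -4 S
1 40/53 200/317 -7380/16801 -1040/16801 -2 -3 E
2 25/17 50/41 -600/697 -175/1394 -3 -3 N
3 200/241 40/37 -2580/8917 1120/8917 -3 -4 W
4 20/37 100/169 -1530/6253 160/6253 -2 -4 S
5 40/53 200/317 -7380/16801 -1040/16801 -2 -3 E
6 25/17 50/41 -600/697 -175/1394 -3 -3 N
final -3 -4 W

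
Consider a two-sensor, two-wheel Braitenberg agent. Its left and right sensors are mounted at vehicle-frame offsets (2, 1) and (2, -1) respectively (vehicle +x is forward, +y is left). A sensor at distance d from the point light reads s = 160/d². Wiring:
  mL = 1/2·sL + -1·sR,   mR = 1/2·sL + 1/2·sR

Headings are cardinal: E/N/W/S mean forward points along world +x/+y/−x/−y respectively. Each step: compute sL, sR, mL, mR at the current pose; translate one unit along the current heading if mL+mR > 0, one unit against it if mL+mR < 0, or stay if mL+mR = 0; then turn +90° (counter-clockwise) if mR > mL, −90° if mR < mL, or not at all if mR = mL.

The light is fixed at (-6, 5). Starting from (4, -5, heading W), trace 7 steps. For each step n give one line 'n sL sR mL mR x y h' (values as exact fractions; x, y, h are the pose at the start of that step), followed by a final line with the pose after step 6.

n=0: pose=(4,-5,W); sL=32/37, sR=32/29; mL=-720/1073, mR=1056/1073; mL+mR=336/1073 → advance +1; mR−mL=48/29 → turn +1·90°
n=1: pose=(3,-5,S); sL=40/61, sR=10/13; mL=-350/793, mR=565/793; mL+mR=215/793 → advance +1; mR−mL=15/13 → turn +1·90°
n=2: pose=(3,-6,E); sL=160/221, sR=32/53; mL=-2832/11713, mR=7776/11713; mL+mR=4944/11713 → advance +1; mR−mL=48/53 → turn +1·90°
n=3: pose=(4,-6,N); sL=80/81, sR=80/101; mL=-2440/8181, mR=7280/8181; mL+mR=4840/8181 → advance +1; mR−mL=120/101 → turn +1·90°
n=4: pose=(4,-5,W); sL=32/37, sR=32/29; mL=-720/1073, mR=1056/1073; mL+mR=336/1073 → advance +1; mR−mL=48/29 → turn +1·90°
n=5: pose=(3,-5,S); sL=40/61, sR=10/13; mL=-350/793, mR=565/793; mL+mR=215/793 → advance +1; mR−mL=15/13 → turn +1·90°
n=6: pose=(3,-6,E); sL=160/221, sR=32/53; mL=-2832/11713, mR=7776/11713; mL+mR=4944/11713 → advance +1; mR−mL=48/53 → turn +1·90°

0 32/37 32/29 -720/1073 1056/1073 4 -5 W
1 40/61 10/13 -350/793 565/793 3 -5 S
2 160/221 32/53 -2832/11713 7776/11713 3 -6 E
3 80/81 80/101 -2440/8181 7280/8181 4 -6 N
4 32/37 32/29 -720/1073 1056/1073 4 -5 W
5 40/61 10/13 -350/793 565/793 3 -5 S
6 160/221 32/53 -2832/11713 7776/11713 3 -6 E
final 4 -6 N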